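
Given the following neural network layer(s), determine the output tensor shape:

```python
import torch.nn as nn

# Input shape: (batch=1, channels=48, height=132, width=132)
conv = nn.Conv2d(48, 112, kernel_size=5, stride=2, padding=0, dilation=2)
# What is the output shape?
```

Input: (1, 48, 132, 132) -> Output: (1, 112, 62, 62)

Answer: (1, 112, 62, 62)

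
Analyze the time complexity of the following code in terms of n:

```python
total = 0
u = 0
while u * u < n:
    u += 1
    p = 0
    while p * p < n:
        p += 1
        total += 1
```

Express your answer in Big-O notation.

Each loop level contributes: √n × √n. Multiplying the contributions gives O(n).

Answer: O(n)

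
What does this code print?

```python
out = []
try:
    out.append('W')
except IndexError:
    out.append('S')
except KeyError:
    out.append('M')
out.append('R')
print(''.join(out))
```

Execution trace: 'W' (try body, no exception) → 'R' (after the try/except). Output: WR

Answer: WR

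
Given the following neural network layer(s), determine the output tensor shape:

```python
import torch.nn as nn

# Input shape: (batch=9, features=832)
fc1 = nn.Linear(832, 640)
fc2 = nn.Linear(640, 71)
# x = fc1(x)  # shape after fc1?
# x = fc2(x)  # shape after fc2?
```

Input: (9, 832) -> after fc1: (9, 640) -> Output: (9, 71)

Answer: (9, 71)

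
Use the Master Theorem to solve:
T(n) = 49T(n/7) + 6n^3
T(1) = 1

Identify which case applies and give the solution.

a=49, b=7, f(n)=6n^3. log_7(49) = 2. Since c=3 > 2 and the regularity condition holds (49(n/7)^3 = (49/7^3)n^3 with 49/7^3 < 1), Case 3 applies: T(n) = Θ(f(n)) = O(n^3).

Answer: O(n^3) - Case 3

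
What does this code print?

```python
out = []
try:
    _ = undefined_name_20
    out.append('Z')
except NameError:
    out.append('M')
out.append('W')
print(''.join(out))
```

Execution trace: 'M' (except NameError) → 'W' (after the try/except). Output: MW

Answer: MW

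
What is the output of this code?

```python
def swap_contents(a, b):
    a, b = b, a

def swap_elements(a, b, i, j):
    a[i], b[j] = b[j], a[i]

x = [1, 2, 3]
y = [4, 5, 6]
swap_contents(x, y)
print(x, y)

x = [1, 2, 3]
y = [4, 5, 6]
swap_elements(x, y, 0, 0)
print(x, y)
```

Key concept: parameter rebinding vs mutation.
Step by step:
`x = [1, 2, 3]` → x = [1, 2, 3]
`y = [4, 5, 6]` → y = [4, 5, 6]
`swap_contents(x, y)` → no visible change to tracked variables
`print(x, y)` → prints [1, 2, 3] [4, 5, 6]
`x = [1, 2, 3]` → x = [1, 2, 3]
`y = [4, 5, 6]` → y = [4, 5, 6]
`swap_elements(x, y, 0, 0)` → x = [4, 2, 3]; y = [1, 5, 6]
`print(x, y)` → prints [4, 2, 3] [1, 5, 6]

Answer:
[1, 2, 3] [4, 5, 6]
[4, 2, 3] [1, 5, 6]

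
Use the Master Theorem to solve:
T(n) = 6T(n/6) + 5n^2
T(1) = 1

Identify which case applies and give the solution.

a=6, b=6, f(n)=5n^2. log_6(6) = 1. Since c=2 > 1 and the regularity condition holds (6(n/6)^2 = (6/6^2)n^2 with 6/6^2 < 1), Case 3 applies: T(n) = Θ(f(n)) = O(n^2).

Answer: O(n^2) - Case 3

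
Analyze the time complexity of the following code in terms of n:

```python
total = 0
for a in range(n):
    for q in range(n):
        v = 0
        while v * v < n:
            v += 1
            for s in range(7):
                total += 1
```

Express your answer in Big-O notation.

Each loop level contributes: n × n × √n × 1. Multiplying the contributions gives O(n^2√n).

Answer: O(n^2√n)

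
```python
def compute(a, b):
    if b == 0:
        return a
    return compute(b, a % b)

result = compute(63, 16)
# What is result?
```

compute(63, 16) -> compute(16, 15) -> compute(15, 1) -> compute(1, 0) -> 1

Answer: 1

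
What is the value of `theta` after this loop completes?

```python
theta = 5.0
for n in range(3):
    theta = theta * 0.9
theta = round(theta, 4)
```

Exponential decay: 5.0 * 0.9^3
`theta` takes the values: 5.0 → 4.5 → 4.05 → 3.645

Answer: 3.645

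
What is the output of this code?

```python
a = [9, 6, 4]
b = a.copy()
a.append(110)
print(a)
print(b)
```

Key concept: list.copy() creates independent copy.
Step by step:
`a = [9, 6, 4]` → a = [9, 6, 4]
`b = a.copy()` → b = [9, 6, 4]
`a.append(110)` → a = [9, 6, 4, 110]
`print(a)` → prints [9, 6, 4, 110]
`print(b)` → prints [9, 6, 4]

Answer:
[9, 6, 4, 110]
[9, 6, 4]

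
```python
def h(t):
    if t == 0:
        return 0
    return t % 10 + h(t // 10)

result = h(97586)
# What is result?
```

Sum of digits of 97586: 6 + 8 + 5 + 7 + 9 = 35

Answer: 35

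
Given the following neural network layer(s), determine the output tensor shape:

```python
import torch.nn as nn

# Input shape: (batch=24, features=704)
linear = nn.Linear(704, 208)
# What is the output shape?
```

Input: (24, 704) -> Output: (24, 208)

Answer: (24, 208)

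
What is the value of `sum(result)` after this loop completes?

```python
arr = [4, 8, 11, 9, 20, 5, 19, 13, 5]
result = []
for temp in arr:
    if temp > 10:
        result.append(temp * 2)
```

Sum of doubled values > 10
`result` takes the values: [] → [22] → [22, 40] → [22, 40, 38] → [22, 40, 38, 26]
So `sum(result)` = 126

Answer: 126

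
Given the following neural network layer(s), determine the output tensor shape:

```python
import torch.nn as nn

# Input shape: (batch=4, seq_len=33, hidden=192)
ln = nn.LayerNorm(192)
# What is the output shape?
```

Input: (4, 33, 192) -> Output: (4, 33, 192)

Answer: (4, 33, 192)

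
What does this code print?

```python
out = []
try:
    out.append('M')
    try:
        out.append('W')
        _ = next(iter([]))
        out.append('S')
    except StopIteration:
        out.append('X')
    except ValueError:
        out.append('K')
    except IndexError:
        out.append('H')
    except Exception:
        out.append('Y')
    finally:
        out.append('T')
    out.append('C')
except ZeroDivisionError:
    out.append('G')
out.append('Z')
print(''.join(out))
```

Execution trace: 'M' (try body) → 'W' (inner try body) → 'X' (inner except StopIteration) → 'T' (inner finally) → 'C' (try body, no exception) → 'Z' (after the try/except). Output: MWXTCZ

Answer: MWXTCZ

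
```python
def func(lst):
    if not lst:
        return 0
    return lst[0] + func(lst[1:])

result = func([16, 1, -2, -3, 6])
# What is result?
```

16 + 1 + (-2) + (-3) + 6 + 0 = 18

Answer: 18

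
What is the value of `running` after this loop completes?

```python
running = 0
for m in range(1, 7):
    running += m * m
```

Sum of squares 1² to 6² = 91
`running` takes the values: 0 → 1 → 5 → 14 → 30 → 55 → 91

Answer: 91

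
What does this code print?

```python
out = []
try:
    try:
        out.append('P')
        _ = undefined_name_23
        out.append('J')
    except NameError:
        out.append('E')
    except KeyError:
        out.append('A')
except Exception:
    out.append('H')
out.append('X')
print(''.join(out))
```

Execution trace: 'P' (inner try body) → 'E' (inner except NameError) → 'X' (after the try/except). Output: PEX

Answer: PEX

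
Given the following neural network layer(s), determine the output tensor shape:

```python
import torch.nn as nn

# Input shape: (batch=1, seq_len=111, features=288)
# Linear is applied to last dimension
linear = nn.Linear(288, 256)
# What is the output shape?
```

Input: (1, 111, 288) -> Output: (1, 111, 256)

Answer: (1, 111, 256)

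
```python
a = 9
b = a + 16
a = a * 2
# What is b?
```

Trace:
`a = 9` → a = 9
`b = a + 16` → b = 25
`a = a * 2` → a = 18
So b = 25

Answer: 25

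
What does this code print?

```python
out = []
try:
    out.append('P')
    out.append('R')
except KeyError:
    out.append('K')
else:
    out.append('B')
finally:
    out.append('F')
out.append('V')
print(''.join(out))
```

Execution trace: 'P' (try body) → 'R' (try body, no exception) → 'B' (else) → 'F' (finally) → 'V' (after the try/except). Output: PRBFV

Answer: PRBFV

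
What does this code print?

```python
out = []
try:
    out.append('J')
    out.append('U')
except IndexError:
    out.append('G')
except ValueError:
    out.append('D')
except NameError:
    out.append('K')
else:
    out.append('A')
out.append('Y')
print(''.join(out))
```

Execution trace: 'J' (try body) → 'U' (try body, no exception) → 'A' (else) → 'Y' (after the try/except). Output: JUAY

Answer: JUAY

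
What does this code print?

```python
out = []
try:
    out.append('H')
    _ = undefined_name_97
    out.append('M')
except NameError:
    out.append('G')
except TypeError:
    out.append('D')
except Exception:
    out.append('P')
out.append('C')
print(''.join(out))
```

Execution trace: 'H' (try body) → 'G' (except NameError) → 'C' (after the try/except). Output: HGC

Answer: HGC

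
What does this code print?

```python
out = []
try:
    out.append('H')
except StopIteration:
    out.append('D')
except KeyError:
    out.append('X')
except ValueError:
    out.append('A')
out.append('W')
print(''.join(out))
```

Execution trace: 'H' (try body, no exception) → 'W' (after the try/except). Output: HW

Answer: HW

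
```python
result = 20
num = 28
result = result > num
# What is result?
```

Trace:
`result = 20` → result = 20
`num = 28` → num = 28
`result = result > num` → result = False
So result = False

Answer: False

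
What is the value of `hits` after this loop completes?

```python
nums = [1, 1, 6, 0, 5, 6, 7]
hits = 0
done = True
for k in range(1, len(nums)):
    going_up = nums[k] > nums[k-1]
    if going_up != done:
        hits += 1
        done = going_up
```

Count direction changes in [1, 1, 6, 0, 5, 6, 7]
`hits` takes the values: 0 → 1 → 2 → 3 → 4

Answer: 4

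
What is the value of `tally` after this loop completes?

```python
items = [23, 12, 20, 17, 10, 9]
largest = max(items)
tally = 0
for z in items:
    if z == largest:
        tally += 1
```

Count of max value 23 in [23, 12, 20, 17, 10, 9]
`tally` takes the values: 0 → 1

Answer: 1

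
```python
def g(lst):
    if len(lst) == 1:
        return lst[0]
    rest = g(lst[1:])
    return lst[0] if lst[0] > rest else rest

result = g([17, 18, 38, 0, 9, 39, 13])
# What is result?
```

Recursive max over [17, 18, 38, 0, 9, 39, 13] = 39

Answer: 39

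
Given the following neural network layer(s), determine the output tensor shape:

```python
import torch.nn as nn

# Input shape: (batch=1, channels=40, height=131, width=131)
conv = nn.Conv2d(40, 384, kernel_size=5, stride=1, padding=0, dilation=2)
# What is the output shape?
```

Input: (1, 40, 131, 131) -> Output: (1, 384, 123, 123)

Answer: (1, 384, 123, 123)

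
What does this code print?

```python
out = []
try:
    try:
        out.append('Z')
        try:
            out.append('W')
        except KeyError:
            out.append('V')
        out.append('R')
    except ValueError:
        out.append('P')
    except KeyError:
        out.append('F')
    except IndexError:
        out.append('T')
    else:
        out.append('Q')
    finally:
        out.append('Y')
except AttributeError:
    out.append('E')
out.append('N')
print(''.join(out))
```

Execution trace: 'Z' (try body) → 'W' (inner try body, no exception) → 'R' (try body, no exception) → 'Q' (else) → 'Y' (finally) → 'N' (after the try/except). Output: ZWRQYN

Answer: ZWRQYN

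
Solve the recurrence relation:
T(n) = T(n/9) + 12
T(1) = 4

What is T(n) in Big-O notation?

Each step divides n by 9 and adds 12. After log_9(n) steps we reach T(1)=4. So T(n) = 12·log_9(n) + 4 = O(log n).

Answer: O(log n)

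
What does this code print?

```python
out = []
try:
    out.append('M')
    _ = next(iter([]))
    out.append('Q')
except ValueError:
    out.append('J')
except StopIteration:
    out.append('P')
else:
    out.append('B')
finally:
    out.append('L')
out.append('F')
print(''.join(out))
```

Execution trace: 'M' (try body) → 'P' (except StopIteration) → 'L' (finally) → 'F' (after the try/except). Output: MPLF

Answer: MPLF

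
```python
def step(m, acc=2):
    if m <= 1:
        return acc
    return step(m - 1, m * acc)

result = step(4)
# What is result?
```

Accumulator trace (n, acc): (4, 2) -> (3, 8) -> (2, 24) -> (1, 48) -> return 48

Answer: 48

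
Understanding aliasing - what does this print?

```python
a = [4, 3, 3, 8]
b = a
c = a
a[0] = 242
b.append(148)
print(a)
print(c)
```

Key concept: multiple aliases.
Step by step:
`a = [4, 3, 3, 8]` → a = [4, 3, 3, 8]
`b = a` → b = [4, 3, 3, 8] (same object as a)
`c = a` → c = [4, 3, 3, 8] (same object as a, b)
`a[0] = 242` → a = [242, 3, 3, 8] (same object as b, c); b = [242, 3, 3, 8] (same object as a, c); c = [242, 3, 3, 8] (same object as a, b)
`b.append(148)` → a = [242, 3, 3, 8, 148] (same object as b, c); b = [242, 3, 3, 8, 148] (same object as a, c); c = [242, 3, 3, 8, 148] (same object as a, b)
`print(a)` → prints [242, 3, 3, 8, 148]
`print(c)` → prints [242, 3, 3, 8, 148]

Answer:
[242, 3, 3, 8, 148]
[242, 3, 3, 8, 148]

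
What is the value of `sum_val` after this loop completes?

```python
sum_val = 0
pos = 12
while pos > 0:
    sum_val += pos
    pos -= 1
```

Sum 12 down to 1
`sum_val` takes the values: 0 → 12 → 23 → 33 → 42 → 50 → 57 → 63 → 68 → 72 → 75 → 77 → 78

Answer: 78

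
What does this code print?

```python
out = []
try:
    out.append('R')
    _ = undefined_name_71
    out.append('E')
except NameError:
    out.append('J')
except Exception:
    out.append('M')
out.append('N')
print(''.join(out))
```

Execution trace: 'R' (try body) → 'J' (except NameError) → 'N' (after the try/except). Output: RJN

Answer: RJN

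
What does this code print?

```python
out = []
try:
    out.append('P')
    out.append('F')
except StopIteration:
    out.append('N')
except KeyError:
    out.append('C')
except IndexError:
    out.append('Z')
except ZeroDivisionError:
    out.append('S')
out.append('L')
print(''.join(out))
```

Execution trace: 'P' (try body) → 'F' (try body, no exception) → 'L' (after the try/except). Output: PFL

Answer: PFL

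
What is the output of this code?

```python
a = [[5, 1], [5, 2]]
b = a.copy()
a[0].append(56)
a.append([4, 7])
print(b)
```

Key concept: shallow copy with nested lists.
Step by step:
`a = [[5, 1], [5, 2]]` → a = [[5, 1], [5, 2]]
`b = a.copy()` → b = [[5, 1], [5, 2]]
`a[0].append(56)` → a = [[5, 1, 56], [5, 2]]; b = [[5, 1, 56], [5, 2]]
`a.append([4, 7])` → a = [[5, 1, 56], [5, 2], [4, 7]]
`print(b)` → prints [[5, 1, 56], [5, 2]]

Answer: [[5, 1, 56], [5, 2]]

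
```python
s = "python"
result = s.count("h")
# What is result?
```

Trace:
`s = "python"` → s = 'python'
`result = s.count("h")` → result = 1
So result = 1

Answer: 1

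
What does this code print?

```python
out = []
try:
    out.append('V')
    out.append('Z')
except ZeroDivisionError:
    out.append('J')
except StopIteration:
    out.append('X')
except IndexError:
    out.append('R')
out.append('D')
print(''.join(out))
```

Execution trace: 'V' (try body) → 'Z' (try body, no exception) → 'D' (after the try/except). Output: VZD

Answer: VZD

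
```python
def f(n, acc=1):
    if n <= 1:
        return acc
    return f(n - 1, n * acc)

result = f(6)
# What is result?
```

Accumulator trace (n, acc): (6, 1) -> (5, 6) -> (4, 30) -> (3, 120) -> (2, 360) -> (1, 720) -> return 720

Answer: 720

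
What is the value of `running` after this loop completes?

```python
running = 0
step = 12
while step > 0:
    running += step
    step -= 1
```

Sum 12 down to 1
`running` takes the values: 0 → 12 → 23 → 33 → 42 → 50 → 57 → 63 → 68 → 72 → 75 → 77 → 78

Answer: 78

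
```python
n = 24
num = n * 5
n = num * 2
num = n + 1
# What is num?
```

Trace:
`n = 24` → n = 24
`num = n * 5` → num = 120
`n = num * 2` → n = 240
`num = n + 1` → num = 241
So num = 241

Answer: 241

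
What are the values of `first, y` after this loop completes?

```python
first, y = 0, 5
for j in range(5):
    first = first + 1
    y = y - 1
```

first goes 0→5, y goes 5→0
`first, y` takes the values: (0, 5) → (1, 5) → (1, 4) → (2, 4) → (2, 3) → (3, 3) → (3, 2) → (4, 2) → (4, 1) → (5, 1) → (5, 0)

Answer: 5, 0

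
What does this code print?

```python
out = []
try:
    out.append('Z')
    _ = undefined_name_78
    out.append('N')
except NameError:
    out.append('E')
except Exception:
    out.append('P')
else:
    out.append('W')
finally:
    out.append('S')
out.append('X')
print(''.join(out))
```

Execution trace: 'Z' (try body) → 'E' (except NameError) → 'S' (finally) → 'X' (after the try/except). Output: ZESX

Answer: ZESX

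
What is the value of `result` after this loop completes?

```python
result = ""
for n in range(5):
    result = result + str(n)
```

Concatenate digits 0 to 4
`result` takes the values: "" → "0" → "01" → "012" → "0123" → "01234"

Answer: "01234"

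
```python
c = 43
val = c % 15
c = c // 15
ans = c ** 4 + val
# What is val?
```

Trace:
`c = 43` → c = 43
`val = c % 15` → val = 13
`c = c // 15` → c = 2
`ans = c ** 4 + val` → ans = 29
So val = 13

Answer: 13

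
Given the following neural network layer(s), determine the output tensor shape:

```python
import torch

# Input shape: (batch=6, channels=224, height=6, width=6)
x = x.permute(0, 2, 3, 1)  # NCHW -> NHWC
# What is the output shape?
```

Input: (6, 224, 6, 6) -> Output: (6, 6, 6, 224)

Answer: (6, 6, 6, 224)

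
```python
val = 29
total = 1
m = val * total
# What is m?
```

Trace:
`val = 29` → val = 29
`total = 1` → total = 1
`m = val * total` → m = 29
So m = 29

Answer: 29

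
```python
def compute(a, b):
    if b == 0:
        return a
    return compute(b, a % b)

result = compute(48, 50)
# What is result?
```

compute(48, 50) -> compute(50, 48) -> compute(48, 2) -> compute(2, 0) -> 2

Answer: 2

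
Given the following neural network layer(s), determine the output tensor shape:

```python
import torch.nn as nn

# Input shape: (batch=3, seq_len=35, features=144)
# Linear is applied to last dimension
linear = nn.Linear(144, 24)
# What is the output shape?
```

Input: (3, 35, 144) -> Output: (3, 35, 24)

Answer: (3, 35, 24)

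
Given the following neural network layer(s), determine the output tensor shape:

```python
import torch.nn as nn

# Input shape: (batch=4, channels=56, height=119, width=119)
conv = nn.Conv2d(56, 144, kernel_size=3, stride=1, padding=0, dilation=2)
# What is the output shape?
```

Input: (4, 56, 119, 119) -> Output: (4, 144, 115, 115)

Answer: (4, 144, 115, 115)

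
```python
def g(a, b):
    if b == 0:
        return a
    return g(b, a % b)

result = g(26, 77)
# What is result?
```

g(26, 77) -> g(77, 26) -> g(26, 25) -> g(25, 1) -> g(1, 0) -> 1

Answer: 1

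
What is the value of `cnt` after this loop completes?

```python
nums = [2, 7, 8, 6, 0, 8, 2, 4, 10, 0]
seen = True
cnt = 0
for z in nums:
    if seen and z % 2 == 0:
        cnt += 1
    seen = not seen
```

Count even values at even positions
`cnt` takes the values: 0 → 1 → 2 → 3 → 4 → 5

Answer: 5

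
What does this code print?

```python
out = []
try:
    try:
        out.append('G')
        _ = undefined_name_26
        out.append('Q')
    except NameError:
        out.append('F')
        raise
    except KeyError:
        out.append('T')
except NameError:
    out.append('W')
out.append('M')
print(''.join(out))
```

Execution trace: 'G' (inner try body) → 'F' (inner except NameError) → 'W' (outer except NameError) → 'M' (after the try/except). Output: GFWM

Answer: GFWM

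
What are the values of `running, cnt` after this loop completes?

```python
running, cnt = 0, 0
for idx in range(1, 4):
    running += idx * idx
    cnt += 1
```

Sum of squares and count
`running, cnt` takes the values: (0, 0) → (1, 0) → (1, 1) → (5, 1) → (5, 2) → (14, 2) → (14, 3)

Answer: 14, 3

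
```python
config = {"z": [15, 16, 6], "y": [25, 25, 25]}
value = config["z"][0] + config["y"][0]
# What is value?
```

Trace:
`config = {"z": [15, 16, 6], "y": [25, 25, 25]}` → config = {'z': [15, 16, 6], 'y': [25, 25, 25]}
`value = config["z"][0] + config["y"][0]` → value = 40
So value = 40

Answer: 40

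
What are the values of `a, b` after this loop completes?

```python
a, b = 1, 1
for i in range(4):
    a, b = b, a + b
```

Fibonacci: after 4 iterations
`a, b` takes the values: (1, 1) → (1, 2) → (2, 3) → (3, 5) → (5, 8)

Answer: 5, 8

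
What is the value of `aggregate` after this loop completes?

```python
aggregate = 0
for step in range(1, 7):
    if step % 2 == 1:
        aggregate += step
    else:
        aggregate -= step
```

Add odd, subtract even
`aggregate` takes the values: 0 → 1 → -1 → 2 → -2 → 3 → -3

Answer: -3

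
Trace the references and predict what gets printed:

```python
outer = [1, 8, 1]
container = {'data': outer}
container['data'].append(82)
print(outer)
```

Key concept: dict holds reference to list.
Step by step:
`outer = [1, 8, 1]` → outer = [1, 8, 1]
`container = {'data': outer}` → container = {'data': [1, 8, 1]}
`container['data'].append(82)` → outer = [1, 8, 1, 82]; container = {'data': [1, 8, 1, 82]}
`print(outer)` → prints [1, 8, 1, 82]

Answer: [1, 8, 1, 82]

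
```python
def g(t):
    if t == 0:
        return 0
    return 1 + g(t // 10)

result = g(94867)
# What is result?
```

Count of digits of 94867: 5

Answer: 5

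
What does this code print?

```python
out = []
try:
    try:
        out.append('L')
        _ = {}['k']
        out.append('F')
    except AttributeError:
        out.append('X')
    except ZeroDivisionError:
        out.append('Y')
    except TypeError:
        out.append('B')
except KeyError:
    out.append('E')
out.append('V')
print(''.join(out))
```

Execution trace: 'L' (try body) → 'E' (outer except KeyError) → 'V' (after the try/except). Output: LEV

Answer: LEV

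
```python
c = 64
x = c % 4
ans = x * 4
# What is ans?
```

Trace:
`c = 64` → c = 64
`x = c % 4` → x = 0
`ans = x * 4` → ans = 0
So ans = 0

Answer: 0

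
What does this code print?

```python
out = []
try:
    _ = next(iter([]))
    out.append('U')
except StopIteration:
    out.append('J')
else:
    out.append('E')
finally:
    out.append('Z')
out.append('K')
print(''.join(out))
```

Execution trace: 'J' (except StopIteration) → 'Z' (finally) → 'K' (after the try/except). Output: JZK

Answer: JZK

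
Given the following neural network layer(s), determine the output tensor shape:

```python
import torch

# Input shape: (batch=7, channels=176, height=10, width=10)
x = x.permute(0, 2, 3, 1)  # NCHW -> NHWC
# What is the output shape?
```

Input: (7, 176, 10, 10) -> Output: (7, 10, 10, 176)

Answer: (7, 10, 10, 176)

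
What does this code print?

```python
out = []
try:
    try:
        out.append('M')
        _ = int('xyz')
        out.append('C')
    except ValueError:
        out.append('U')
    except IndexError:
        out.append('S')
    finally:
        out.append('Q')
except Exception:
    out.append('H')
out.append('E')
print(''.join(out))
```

Execution trace: 'M' (inner try body) → 'U' (inner except ValueError) → 'Q' (inner finally) → 'E' (after the try/except). Output: MUQE

Answer: MUQE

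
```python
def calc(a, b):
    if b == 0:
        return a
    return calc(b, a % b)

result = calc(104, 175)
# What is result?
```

calc(104, 175) -> calc(175, 104) -> calc(104, 71) -> calc(71, 33) -> calc(33, 5) -> calc(5, 3) -> calc(3, 2) -> calc(2, 1) -> calc(1, 0) -> 1

Answer: 1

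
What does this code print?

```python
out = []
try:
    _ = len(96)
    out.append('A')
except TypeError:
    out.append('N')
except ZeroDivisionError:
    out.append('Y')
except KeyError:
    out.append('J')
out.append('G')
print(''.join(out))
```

Execution trace: 'N' (except TypeError) → 'G' (after the try/except). Output: NG

Answer: NG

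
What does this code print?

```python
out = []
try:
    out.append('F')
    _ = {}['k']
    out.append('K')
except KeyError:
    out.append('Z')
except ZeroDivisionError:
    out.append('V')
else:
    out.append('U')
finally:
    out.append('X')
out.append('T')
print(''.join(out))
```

Execution trace: 'F' (try body) → 'Z' (except KeyError) → 'X' (finally) → 'T' (after the try/except). Output: FZXT

Answer: FZXT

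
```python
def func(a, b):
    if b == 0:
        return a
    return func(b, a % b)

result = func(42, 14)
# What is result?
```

func(42, 14) -> func(14, 0) -> 14

Answer: 14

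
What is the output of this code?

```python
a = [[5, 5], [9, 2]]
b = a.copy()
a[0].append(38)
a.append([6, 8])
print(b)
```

Key concept: shallow copy with nested lists.
Step by step:
`a = [[5, 5], [9, 2]]` → a = [[5, 5], [9, 2]]
`b = a.copy()` → b = [[5, 5], [9, 2]]
`a[0].append(38)` → a = [[5, 5, 38], [9, 2]]; b = [[5, 5, 38], [9, 2]]
`a.append([6, 8])` → a = [[5, 5, 38], [9, 2], [6, 8]]
`print(b)` → prints [[5, 5, 38], [9, 2]]

Answer: [[5, 5, 38], [9, 2]]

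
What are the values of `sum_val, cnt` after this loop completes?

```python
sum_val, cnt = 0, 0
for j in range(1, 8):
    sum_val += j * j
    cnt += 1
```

Sum of squares and count
`sum_val, cnt` takes the values: (0, 0) → (1, 0) → (1, 1) → (5, 1) → (5, 2) → (14, 2) → (14, 3) → (30, 3) → (30, 4) → (55, 4) → (55, 5) → (91, 5) → (91, 6) → (140, 6) → (140, 7)

Answer: 140, 7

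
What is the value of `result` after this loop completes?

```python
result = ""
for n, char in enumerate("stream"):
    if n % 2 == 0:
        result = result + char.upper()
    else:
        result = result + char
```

Uppercase even positions in 'stream'
`result` takes the values: "" → "S" → "St" → "StR" → "StRe" → "StReA" → "StReAm"

Answer: "StReAm"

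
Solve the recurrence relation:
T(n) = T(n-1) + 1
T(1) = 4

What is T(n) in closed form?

Unrolling: T(n) = T(1) + 1·(n-1) = 4 + 1(n-1) = n + 3.

Answer: T(n) = n + 3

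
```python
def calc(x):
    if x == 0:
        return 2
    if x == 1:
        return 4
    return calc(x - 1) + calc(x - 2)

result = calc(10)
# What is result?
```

Build up from base cases: calc(0)=2, calc(1)=4, calc(2)=6, calc(3)=10, calc(4)=16, calc(5)=26, calc(6)=42, ..., calc(10)=288

Answer: 288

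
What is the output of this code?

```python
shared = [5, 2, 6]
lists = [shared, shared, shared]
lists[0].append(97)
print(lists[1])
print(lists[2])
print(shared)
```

Key concept: list of same reference.
Step by step:
`shared = [5, 2, 6]` → shared = [5, 2, 6]
`lists = [shared, shared, shared]` → lists = [[5, 2, 6], [5, 2, 6], [5, 2, 6]]
`lists[0].append(97)` → shared = [5, 2, 6, 97]; lists = [[5, 2, 6, 97], [5, 2, 6, 97], [5, 2, 6, 97]]
`print(lists[1])` → prints [5, 2, 6, 97]
`print(lists[2])` → prints [5, 2, 6, 97]
`print(shared)` → prints [5, 2, 6, 97]

Answer:
[5, 2, 6, 97]
[5, 2, 6, 97]
[5, 2, 6, 97]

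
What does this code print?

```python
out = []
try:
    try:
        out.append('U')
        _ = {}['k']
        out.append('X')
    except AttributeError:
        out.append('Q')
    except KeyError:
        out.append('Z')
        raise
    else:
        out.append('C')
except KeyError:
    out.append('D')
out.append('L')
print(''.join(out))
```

Execution trace: 'U' (inner try body) → 'Z' (inner except KeyError) → 'D' (outer except KeyError) → 'L' (after the try/except). Output: UZDL

Answer: UZDL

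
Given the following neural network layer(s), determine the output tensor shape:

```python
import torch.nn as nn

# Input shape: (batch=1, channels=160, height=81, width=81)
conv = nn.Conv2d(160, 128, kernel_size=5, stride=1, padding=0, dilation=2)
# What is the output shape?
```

Input: (1, 160, 81, 81) -> Output: (1, 128, 73, 73)

Answer: (1, 128, 73, 73)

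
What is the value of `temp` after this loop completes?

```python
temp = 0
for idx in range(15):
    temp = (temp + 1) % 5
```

Increment mod 5, 15 times = 0
`temp` takes the values: 0 → 1 → 2 → 3 → 4 → 0 → 1 → 2 → 3 → 4 → 0 → 1 → 2 → 3 → 4 → 0

Answer: 0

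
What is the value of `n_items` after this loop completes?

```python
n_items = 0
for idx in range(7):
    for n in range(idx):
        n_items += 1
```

Triangle number: 0+1+2+...+6
`n_items` takes the values: 0 → 1 → 2 → 3 → 4 → 5 → 6 → 7 → 8 → 9 → 10 → 11 → 12 → 13 → 14 → 15 → 16 → 17 → 18 → 19 → 20 → 21

Answer: 21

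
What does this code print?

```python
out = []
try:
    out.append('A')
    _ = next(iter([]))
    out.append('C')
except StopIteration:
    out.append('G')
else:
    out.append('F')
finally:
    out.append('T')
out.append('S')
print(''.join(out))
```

Execution trace: 'A' (try body) → 'G' (except StopIteration) → 'T' (finally) → 'S' (after the try/except). Output: AGTS

Answer: AGTS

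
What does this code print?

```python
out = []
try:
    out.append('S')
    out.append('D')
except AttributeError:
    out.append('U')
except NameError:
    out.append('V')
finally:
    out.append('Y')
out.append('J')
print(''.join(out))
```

Execution trace: 'S' (try body) → 'D' (try body, no exception) → 'Y' (finally) → 'J' (after the try/except). Output: SDYJ

Answer: SDYJ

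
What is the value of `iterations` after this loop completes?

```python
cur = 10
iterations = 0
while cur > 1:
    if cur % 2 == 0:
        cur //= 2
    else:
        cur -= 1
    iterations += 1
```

Steps to reduce 10 to 1
`iterations` takes the values: 0 → 1 → 2 → 3 → 4

Answer: 4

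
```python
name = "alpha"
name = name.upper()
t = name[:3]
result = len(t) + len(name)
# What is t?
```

Trace:
`name = "alpha"` → name = 'alpha'
`name = name.upper()` → name = 'ALPHA'
`t = name[:3]` → t = 'ALP'
`result = len(t) + len(name)` → result = 8
So t = 'ALP'

Answer: 'ALP'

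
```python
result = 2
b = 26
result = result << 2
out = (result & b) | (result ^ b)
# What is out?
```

Trace:
`result = 2` → result = 2
`b = 26` → b = 26
`result = result << 2` → result = 8
`out = (result & b) | (result ^ b)` → out = 26
So out = 26

Answer: 26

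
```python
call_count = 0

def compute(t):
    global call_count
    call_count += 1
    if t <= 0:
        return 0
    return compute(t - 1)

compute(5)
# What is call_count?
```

Linear recursion stepping by 1: 6 calls from t=5 down to ≤0.

Answer: 6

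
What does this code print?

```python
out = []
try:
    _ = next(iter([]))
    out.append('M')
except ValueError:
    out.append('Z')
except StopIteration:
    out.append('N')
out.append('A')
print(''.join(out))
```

Execution trace: 'N' (except StopIteration) → 'A' (after the try/except). Output: NA

Answer: NA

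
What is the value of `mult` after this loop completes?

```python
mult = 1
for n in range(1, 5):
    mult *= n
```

4! = 24
`mult` takes the values: 1 → 2 → 6 → 24

Answer: 24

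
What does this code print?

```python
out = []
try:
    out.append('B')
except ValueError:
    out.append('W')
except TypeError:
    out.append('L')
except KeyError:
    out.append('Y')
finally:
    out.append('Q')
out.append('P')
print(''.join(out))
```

Execution trace: 'B' (try body, no exception) → 'Q' (finally) → 'P' (after the try/except). Output: BQP

Answer: BQP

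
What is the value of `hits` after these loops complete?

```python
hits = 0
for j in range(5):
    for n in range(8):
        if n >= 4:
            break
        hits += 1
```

Inner breaks at 4, outer runs 5 times
`hits` takes the values: 0 → 1 → 2 → 3 → 4 → 5 → 6 → 7 → 8 → 9 → 10 → 11 → 12 → 13 → 14 → 15 → 16 → 17 → 18 → 19 → 20

Answer: 20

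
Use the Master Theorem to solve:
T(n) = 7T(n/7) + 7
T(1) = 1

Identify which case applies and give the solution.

a=7, b=7, f(n)=7. log_7(7) = 1. Since c=0 < 1, Case 1 applies: T(n) = Θ(n^log_b(a)) = O(n).

Answer: O(n) - Case 1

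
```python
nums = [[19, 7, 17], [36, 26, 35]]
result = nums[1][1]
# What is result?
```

Trace:
`nums = [[19, 7, 17], [36, 26, 35]]` → nums = [[19, 7, 17], [36, 26, 35]]
`result = nums[1][1]` → result = 26
So result = 26

Answer: 26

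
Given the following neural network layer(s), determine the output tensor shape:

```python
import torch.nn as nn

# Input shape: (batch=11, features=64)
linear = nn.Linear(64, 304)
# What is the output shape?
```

Input: (11, 64) -> Output: (11, 304)

Answer: (11, 304)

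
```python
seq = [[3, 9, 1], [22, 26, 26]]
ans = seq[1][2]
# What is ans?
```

Trace:
`seq = [[3, 9, 1], [22, 26, 26]]` → seq = [[3, 9, 1], [22, 26, 26]]
`ans = seq[1][2]` → ans = 26
So ans = 26

Answer: 26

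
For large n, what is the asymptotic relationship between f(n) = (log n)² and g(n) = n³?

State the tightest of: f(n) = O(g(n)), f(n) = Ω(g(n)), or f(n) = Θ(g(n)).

(log n)² vs n³: f(n) = O(g(n)) but not Ω(g(n)) — n³ grows strictly faster than (log n)².

Answer: f(n) = O(g(n)) but not Ω(g(n)) — n³ grows strictly faster than (log n)².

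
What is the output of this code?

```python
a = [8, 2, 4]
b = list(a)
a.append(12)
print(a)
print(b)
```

Key concept: list() constructor creates copy.
Step by step:
`a = [8, 2, 4]` → a = [8, 2, 4]
`b = list(a)` → b = [8, 2, 4]
`a.append(12)` → a = [8, 2, 4, 12]
`print(a)` → prints [8, 2, 4, 12]
`print(b)` → prints [8, 2, 4]

Answer:
[8, 2, 4, 12]
[8, 2, 4]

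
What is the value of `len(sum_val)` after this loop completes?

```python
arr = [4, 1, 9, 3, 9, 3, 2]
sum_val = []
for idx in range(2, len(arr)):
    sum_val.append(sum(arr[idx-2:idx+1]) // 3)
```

Number of 3-element averages
`sum_val` takes the values: [] → [4] → [4, 4] → [4, 4, 7] → [4, 4, 7, 5] → [4, 4, 7, 5, 4]
So `len(sum_val)` = 5

Answer: 5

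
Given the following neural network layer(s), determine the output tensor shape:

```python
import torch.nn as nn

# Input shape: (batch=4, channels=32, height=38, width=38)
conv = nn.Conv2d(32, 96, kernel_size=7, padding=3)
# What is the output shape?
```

Input: (4, 32, 38, 38) -> Output: (4, 96, 38, 38)

Answer: (4, 96, 38, 38)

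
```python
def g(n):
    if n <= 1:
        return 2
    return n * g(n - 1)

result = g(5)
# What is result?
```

g(5) = 5 * 4 * 3 * 2 * 2 = 240

Answer: 240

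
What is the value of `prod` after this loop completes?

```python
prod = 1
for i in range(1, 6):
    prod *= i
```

5! = 120
`prod` takes the values: 1 → 2 → 6 → 24 → 120

Answer: 120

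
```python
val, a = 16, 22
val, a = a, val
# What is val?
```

Trace:
`val, a = 16, 22` → val = 16; a = 22
`val, a = a, val` → val = 22; a = 16
So val = 22

Answer: 22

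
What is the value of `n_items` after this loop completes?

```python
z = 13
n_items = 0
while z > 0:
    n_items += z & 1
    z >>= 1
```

Count set bits in 13 (binary: 0b1101)
`n_items` takes the values: 0 → 1 → 2 → 3

Answer: 3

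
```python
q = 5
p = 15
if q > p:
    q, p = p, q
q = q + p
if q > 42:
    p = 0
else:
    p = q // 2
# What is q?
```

Trace:
`q = 5` → q = 5
`p = 15` → p = 15
`if q > p: ...` → q > p is False → no variable changes
`q = q + p` → q = 20
`if q > 42: ...` → q > 42 is False, take else branch → p = 10
So q = 20

Answer: 20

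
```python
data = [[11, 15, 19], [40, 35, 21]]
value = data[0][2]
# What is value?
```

Trace:
`data = [[11, 15, 19], [40, 35, 21]]` → data = [[11, 15, 19], [40, 35, 21]]
`value = data[0][2]` → value = 19
So value = 19

Answer: 19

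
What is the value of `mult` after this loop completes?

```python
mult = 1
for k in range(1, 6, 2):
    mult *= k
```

Product of 1, 3, 5, ... up to 5
`mult` takes the values: 1 → 3 → 15

Answer: 15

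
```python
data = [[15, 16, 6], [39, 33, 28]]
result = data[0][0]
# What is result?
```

Trace:
`data = [[15, 16, 6], [39, 33, 28]]` → data = [[15, 16, 6], [39, 33, 28]]
`result = data[0][0]` → result = 15
So result = 15

Answer: 15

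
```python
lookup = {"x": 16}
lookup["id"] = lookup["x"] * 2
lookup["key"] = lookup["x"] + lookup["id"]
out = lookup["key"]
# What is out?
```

Trace:
`lookup = {"x": 16}` → lookup = {'x': 16}
`lookup["id"] = lookup["x"] * 2` → lookup = {'x': 16, 'id': 32}
`lookup["key"] = lookup["x"] + lookup["id"]` → lookup = {'x': 16, 'id': 32, 'key': 48}
`out = lookup["key"]` → out = 48
So out = 48

Answer: 48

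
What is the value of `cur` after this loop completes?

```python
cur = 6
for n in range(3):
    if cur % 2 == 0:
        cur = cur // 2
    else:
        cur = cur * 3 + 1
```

Collatz-style transformation from 6
`cur` takes the values: 6 → 3 → 10 → 5

Answer: 5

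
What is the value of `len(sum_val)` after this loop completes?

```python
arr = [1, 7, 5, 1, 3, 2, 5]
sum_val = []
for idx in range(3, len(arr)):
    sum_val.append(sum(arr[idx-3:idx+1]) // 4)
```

Number of 4-element averages
`sum_val` takes the values: [] → [3] → [3, 4] → [3, 4, 2] → [3, 4, 2, 2]
So `len(sum_val)` = 4

Answer: 4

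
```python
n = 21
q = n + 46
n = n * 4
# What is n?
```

Trace:
`n = 21` → n = 21
`q = n + 46` → q = 67
`n = n * 4` → n = 84
So n = 84

Answer: 84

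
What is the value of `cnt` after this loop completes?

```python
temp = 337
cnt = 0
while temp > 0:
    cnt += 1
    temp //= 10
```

Count digits by repeated division by 10
`cnt` takes the values: 0 → 1 → 2 → 3

Answer: 3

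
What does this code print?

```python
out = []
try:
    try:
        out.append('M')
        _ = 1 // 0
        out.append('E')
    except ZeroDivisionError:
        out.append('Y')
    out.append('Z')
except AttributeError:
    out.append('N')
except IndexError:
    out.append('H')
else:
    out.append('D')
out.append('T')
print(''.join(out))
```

Execution trace: 'M' (inner try body) → 'Y' (inner except ZeroDivisionError) → 'Z' (try body, no exception) → 'D' (else) → 'T' (after the try/except). Output: MYZDT

Answer: MYZDT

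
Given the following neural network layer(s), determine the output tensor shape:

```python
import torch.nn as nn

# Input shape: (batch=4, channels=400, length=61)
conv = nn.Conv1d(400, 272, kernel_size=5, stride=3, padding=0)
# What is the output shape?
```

Input: (4, 400, 61) -> Output: (4, 272, 19)

Answer: (4, 272, 19)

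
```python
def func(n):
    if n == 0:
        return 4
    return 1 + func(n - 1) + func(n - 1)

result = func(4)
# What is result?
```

func(n) = 1 + 2·func(n-1), func(0)=4. Closed form: (4+1)·2^4 - 1 = 79.

Answer: 79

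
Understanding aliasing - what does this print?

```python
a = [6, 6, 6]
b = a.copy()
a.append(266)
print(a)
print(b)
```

Key concept: list.copy() creates independent copy.
Step by step:
`a = [6, 6, 6]` → a = [6, 6, 6]
`b = a.copy()` → b = [6, 6, 6]
`a.append(266)` → a = [6, 6, 6, 266]
`print(a)` → prints [6, 6, 6, 266]
`print(b)` → prints [6, 6, 6]

Answer:
[6, 6, 6, 266]
[6, 6, 6]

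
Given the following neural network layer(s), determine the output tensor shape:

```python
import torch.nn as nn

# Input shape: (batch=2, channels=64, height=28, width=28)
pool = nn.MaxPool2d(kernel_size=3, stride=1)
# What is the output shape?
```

Input: (2, 64, 28, 28) -> Output: (2, 64, 26, 26)

Answer: (2, 64, 26, 26)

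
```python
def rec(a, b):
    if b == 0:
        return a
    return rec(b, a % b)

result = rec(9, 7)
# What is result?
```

rec(9, 7) -> rec(7, 2) -> rec(2, 1) -> rec(1, 0) -> 1

Answer: 1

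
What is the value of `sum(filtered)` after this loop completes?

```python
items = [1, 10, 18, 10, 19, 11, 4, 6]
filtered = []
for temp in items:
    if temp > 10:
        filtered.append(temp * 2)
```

Sum of doubled values > 10
`filtered` takes the values: [] → [36] → [36, 38] → [36, 38, 22]
So `sum(filtered)` = 96

Answer: 96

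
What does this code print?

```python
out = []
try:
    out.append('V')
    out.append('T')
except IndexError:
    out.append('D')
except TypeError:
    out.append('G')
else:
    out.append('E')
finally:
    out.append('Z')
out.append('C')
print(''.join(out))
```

Execution trace: 'V' (try body) → 'T' (try body, no exception) → 'E' (else) → 'Z' (finally) → 'C' (after the try/except). Output: VTEZC

Answer: VTEZC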